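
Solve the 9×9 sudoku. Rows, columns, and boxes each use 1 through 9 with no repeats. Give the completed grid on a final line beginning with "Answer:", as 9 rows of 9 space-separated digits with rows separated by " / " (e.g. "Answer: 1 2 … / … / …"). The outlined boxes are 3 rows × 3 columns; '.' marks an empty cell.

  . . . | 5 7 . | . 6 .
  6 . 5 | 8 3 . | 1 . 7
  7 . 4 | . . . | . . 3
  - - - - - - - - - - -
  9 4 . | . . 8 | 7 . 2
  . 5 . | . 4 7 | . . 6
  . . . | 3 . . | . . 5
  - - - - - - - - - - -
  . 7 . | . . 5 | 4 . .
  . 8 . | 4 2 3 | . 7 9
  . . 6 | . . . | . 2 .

Step 1. [r8c3∈{1}] r8c3 has the single candidate 1 ⇒ r8c3=1.
Step 2. [r4c3∈{3}] r4c3 is down to just 3. So r4c3=3.
Step 3. [r4c8∈{1}] r4c8 is down to just 1 ⇒ r4c8=1.
Step 4. [r4c4∈{6}] r4c4 is down to just 6. So r4c4=6.
Step 5. [r3c6∈{1,2,6,9}] across col 6, 6 lands solely at r3c6 ⇒ r3c6=6.
Step 6. [r7c5∈{1,6,8,9}] across row 7, 6 lands solely at r7c5 ⇒ r7c5=6.
Step 7. [r9c5∈{1,8,9}] 8 has one home in col 5: r9c5 ⇒ r9c5=8.
Step 8. [r6c8∈{4,8,9}] r6c8 is the only open cell in row 6 admitting 4. So r6c8=4.
Step 9. [r2c8∈{9}] nothing but 9 survives at r2c8 ⇒ r2c8=9.
Step 10. [r2c2∈{2}] r2c2 is down to just 2, so r2c2=2.
Step 11. [r9c9∈{1}] r9c9 is down to just 1, so r9c9=1.
Step 12. [r9c6∈{9}] only 9 remains possible at r9c6. So r9c6=9.
Step 13. [r9c2∈{3}] r9c2 is down to just 3 ⇒ r9c2=3.
Step 14. [r5c7∈{3,8,9}] in col 7, 3 fits only at r5c7. So r5c7=3.
Step 15. [r5c8∈{8}] r5c8 has the single candidate 8 ⇒ r5c8=8.
Step 16. [r5c3∈{2}] r5c3 is down to just 2. So r5c3=2.
Step 17. [r3c7∈{2,5,8}] in row 3, 8 fits only at r3c7 ⇒ r3c7=8.
Step 18. [r5c1∈{1}] r5c1 has the single candidate 1. So r5c1=1.
Step 19. [r3c4∈{1,2,9}] in row 3, 2 fits only at r3c4, so r3c4=2.
Step 20. [r3c5∈{1,9}] in box 2, 9 fits only at r3c5 ⇒ r3c5=9.
Step 21. [r1c6∈{1,4}] box 2 places 1 nowhere but r1c6. So r1c6=1.
Step 22. [r6c1∈{8}] r6c1's peers cover all but 8 ⇒ r6c1=8.
Step 23. [r9c7∈{5}] only 5 remains possible at r9c7, so r9c7=5.
Step 24. [r1c3∈{8,9}] 8 has one home in row 1: r1c3. So r1c3=8.
Step 25. [r2c6∈{4}] only 4 remains possible at r2c6, so r2c6=4.
Step 26. [r7c9∈{8}] r7c9's peers cover all but 8 ⇒ r7c9=8.
Step 27. [r7c1∈{2}] nothing but 2 survives at r7c1, so r7c1=2.
Step 28. [r1c7∈{2}] r1c7's peers cover all but 2 ⇒ r1c7=2.
Step 29. [r6c3∈{7}] r6c3 is down to just 7, so r6c3=7.
Step 30. [r3c8∈{5}] only 5 remains possible at r3c8, so r3c8=5.
Step 31. [r7c4∈{1}] only 1 remains possible at r7c4, so r7c4=1.
Step 32. [r1c9∈{4}] only 4 remains possible at r1c9, so r1c9=4.
Step 33. [r5c4∈{9}] r5c4 is down to just 9, so r5c4=9.
Step 34. [r1c2∈{9}] r1c2 has the single candidate 9 ⇒ r1c2=9.
Step 35. [r4c5∈{5}] r4c5 has the single candidate 5. So r4c5=5.
Step 36. [r9c4∈{7}] r9c4's peers cover all but 7. So r9c4=7.
Step 37. [r7c8∈{3}] only 3 remains possible at r7c8 ⇒ r7c8=3.
Step 38. [r6c5∈{1}] nothing but 1 survives at r6c5. So r6c5=1.
Step 39. [r8c1∈{5}] only 5 remains possible at r8c1, so r8c1=5.
Step 40. [r6c6∈{2}] r6c6 is down to just 2 ⇒ r6c6=2.
Step 41. [r7c3∈{9}] only 9 remains possible at r7c3, so r7c3=9.
Step 42. [r8c7∈{6}] nothing but 6 survives at r8c7, so r8c7=6.
Step 43. [r3c2∈{1}] r3c2 is down to just 1. So r3c2=1.
Step 44. [r6c7∈{9}] nothing but 9 survives at r6c7. So r6c7=9.
Step 45. [r1c1∈{3}] r1c1 is down to just 3, so r1c1=3.
Step 46. [r6c2∈{6}] only 6 remains possible at r6c2 ⇒ r6c2=6.
Step 47. [r9c1∈{4}] nothing but 4 survives at r9c1. So r9c1=4.

Answer: 3 9 8 5 7 1 2 6 4 / 6 2 5 8 3 4 1 9 7 / 7 1 4 2 9 6 8 5 3 / 9 4 3 6 5 8 7 1 2 / 1 5 2 9 4 7 3 8 6 / 8 6 7 3 1 2 9 4 5 / 2 7 9 1 6 5 4 3 8 / 5 8 1 4 2 3 6 7 9 / 4 3 6 7 8 9 5 2 1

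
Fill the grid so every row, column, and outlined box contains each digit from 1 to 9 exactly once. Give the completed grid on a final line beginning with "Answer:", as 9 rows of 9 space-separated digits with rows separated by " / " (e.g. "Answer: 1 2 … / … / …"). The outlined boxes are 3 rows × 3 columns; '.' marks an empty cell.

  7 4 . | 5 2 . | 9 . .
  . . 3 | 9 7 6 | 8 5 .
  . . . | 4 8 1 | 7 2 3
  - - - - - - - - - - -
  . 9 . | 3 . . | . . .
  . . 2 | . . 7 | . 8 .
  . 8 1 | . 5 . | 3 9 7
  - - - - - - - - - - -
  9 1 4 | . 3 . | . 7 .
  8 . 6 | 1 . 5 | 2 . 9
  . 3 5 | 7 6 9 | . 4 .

Step 1. [r4c9∈{1,2,4,5,6}] 2 has one home in col 9: r4c9. So r4c9=2.
Step 2. [r5c4∈{6}] r5c4 is down to just 6. So r5c4=6.
Step 3. [r5c2∈{5}] nothing but 5 survives at r5c2, so r5c2=5.
Step 4. [r4c7∈{1,4,5,6}] across row 4, 5 lands solely at r4c7, so r4c7=5.
Step 5. [r5c7∈{1,4}] col 7 places 4 nowhere but r5c7 ⇒ r5c7=4.
Step 6. [r5c9∈{1}] r5c9's peers cover all but 1, so r5c9=1.
Step 7. [r7c4∈{2,8}] col 4 places 8 nowhere but r7c4 ⇒ r7c4=8.
Step 8. [r6c1∈{4,6}] 6 has one home in row 6: r6c1 ⇒ r6c1=6.
Step 9. [r6c6∈{2,4}] across row 6, 4 lands solely at r6c6 ⇒ r6c6=4.
Step 10. [r1c9∈{6}] r1c9's peers cover all but 6, so r1c9=6.
Step 11. [r2c1∈{1,2}] 1 has one home in row 2: r2c1 ⇒ r2c1=1.
Step 12. [r9c7∈{1}] r9c7 is down to just 1. So r9c7=1.
Step 13. [r8c5∈{4}] r8c5 is down to just 4, so r8c5=4.
Step 14. [r5c5∈{9}] only 9 remains possible at r5c5, so r5c5=9.
Step 15. [r5c1∈{3}] r5c1 has the single candidate 3. So r5c1=3.
Step 16. [r2c2∈{2}] only 2 remains possible at r2c2 ⇒ r2c2=2.
Step 17. [r8c2∈{7}] r8c2 is down to just 7 ⇒ r8c2=7.
Step 18. [r1c6∈{3}] nothing but 3 survives at r1c6, so r1c6=3.
Step 19. [r7c7∈{6}] r7c7 has the single candidate 6 ⇒ r7c7=6.
Step 20. [r9c1∈{2}] r9c1 is down to just 2 ⇒ r9c1=2.
Step 21. [r2c9∈{4}] r2c9 is down to just 4, so r2c9=4.
Step 22. [r6c4∈{2}] nothing but 2 survives at r6c4. So r6c4=2.
Step 23. [r4c3∈{7}] only 7 remains possible at r4c3, so r4c3=7.
Step 24. [r3c2∈{6}] r3c2 has the single candidate 6, so r3c2=6.
Step 25. [r3c1∈{5}] r3c1's peers cover all but 5 ⇒ r3c1=5.
Step 26. [r3c3∈{9}] r3c3's peers cover all but 9. So r3c3=9.
Step 27. [r7c9∈{5}] r7c9 is down to just 5, so r7c9=5.
Step 28. [r7c6∈{2}] r7c6's peers cover all but 2, so r7c6=2.
Step 29. [r4c1∈{4}] only 4 remains possible at r4c1, so r4c1=4.
Step 30. [r8c8∈{3}] nothing but 3 survives at r8c8 ⇒ r8c8=3.
Step 31. [r9c9∈{8}] only 8 remains possible at r9c9. So r9c9=8.
Step 32. [r4c5∈{1}] only 1 remains possible at r4c5. So r4c5=1.
Step 33. [r1c3∈{8}] r1c3 has the single candidate 8, so r1c3=8.
Step 34. [r4c8∈{6}] r4c8 has the single candidate 6, so r4c8=6.
Step 35. [r1c8∈{1}] r1c8's peers cover all but 1. So r1c8=1.
Step 36. [r4c6∈{8}] r4c6's peers cover all but 8, so r4c6=8.

Answer: 7 4 8 5 2 3 9 1 6 / 1 2 3 9 7 6 8 5 4 / 5 6 9 4 8 1 7 2 3 / 4 9 7 3 1 8 5 6 2 / 3 5 2 6 9 7 4 8 1 / 6 8 1 2 5 4 3 9 7 / 9 1 4 8 3 2 6 7 5 / 8 7 6 1 4 5 2 3 9 / 2 3 5 7 6 9 1 4 8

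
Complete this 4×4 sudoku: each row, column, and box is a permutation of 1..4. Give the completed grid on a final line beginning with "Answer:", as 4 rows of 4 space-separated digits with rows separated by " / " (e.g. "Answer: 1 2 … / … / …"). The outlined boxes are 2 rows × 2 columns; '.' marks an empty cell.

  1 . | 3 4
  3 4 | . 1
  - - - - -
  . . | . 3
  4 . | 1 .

Step 1. [r3c1∈{2}] r3c1 is down to just 2. So r3c1=2.
Step 2. [r4c2∈{3}] only 3 remains possible at r4c2 ⇒ r4c2=3.
Step 3. [r3c2∈{1}] r3c2's peers cover all but 1. So r3c2=1.
Step 4. [r2c3∈{2}] r2c3's peers cover all but 2. So r2c3=2.
Step 5. [r4c4∈{2}] only 2 remains possible at r4c4. So r4c4=2.
Step 6. [r3c3∈{4}] r3c3 has the single candidate 4 ⇒ r3c3=4.
Step 7. [r1c2∈{2}] r1c2's peers cover all but 2. So r1c2=2.

Answer: 1 2 3 4 / 3 4 2 1 / 2 1 4 3 / 4 3 1 2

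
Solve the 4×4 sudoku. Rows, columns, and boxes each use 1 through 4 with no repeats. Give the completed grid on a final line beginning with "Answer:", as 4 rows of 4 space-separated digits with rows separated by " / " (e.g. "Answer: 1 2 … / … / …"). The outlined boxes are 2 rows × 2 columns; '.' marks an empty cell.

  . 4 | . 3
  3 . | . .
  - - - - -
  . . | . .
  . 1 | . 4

Step 1. [r4c1∈{2}] only 2 remains possible at r4c1, so r4c1=2.
Step 2. [r1c3∈{1,2}] 2 has one home in row 1: r1c3, so r1c3=2.
Step 3. [r2c4∈{1}] only 1 remains possible at r2c4 ⇒ r2c4=1.
Step 4. [r3c3∈{1,3}] row 3 places 1 nowhere but r3c3, so r3c3=1.
Step 5. [r3c1∈{4}] r3c1's peers cover all but 4 ⇒ r3c1=4.
Step 6. [r2c3∈{4}] r2c3 has the single candidate 4, so r2c3=4.
Step 7. [r1c1∈{1}] r1c1 has the single candidate 1. So r1c1=1.
Step 8. [r2c2∈{2}] r2c2 has the single candidate 2. So r2c2=2.
Step 9. [r3c2∈{3}] nothing but 3 survives at r3c2 ⇒ r3c2=3.
Step 10. [r4c3∈{3}] only 3 remains possible at r4c3 ⇒ r4c3=3.
Step 11. [r3c4∈{2}] nothing but 2 survives at r3c4, so r3c4=2.

Answer: 1 4 2 3 / 3 2 4 1 / 4 3 1 2 / 2 1 3 4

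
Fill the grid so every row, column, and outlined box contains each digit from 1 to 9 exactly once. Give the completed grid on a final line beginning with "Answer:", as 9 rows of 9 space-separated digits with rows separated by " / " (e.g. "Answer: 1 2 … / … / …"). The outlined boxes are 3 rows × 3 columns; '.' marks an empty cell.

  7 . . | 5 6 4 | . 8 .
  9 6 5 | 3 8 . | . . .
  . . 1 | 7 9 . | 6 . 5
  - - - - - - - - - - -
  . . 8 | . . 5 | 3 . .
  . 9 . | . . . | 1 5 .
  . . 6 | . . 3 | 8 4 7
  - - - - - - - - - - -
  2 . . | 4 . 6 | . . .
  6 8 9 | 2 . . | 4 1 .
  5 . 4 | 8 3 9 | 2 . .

Step 1. [r6c1∈{1}] r6c1 has the single candidate 1. So r6c1=1.
Step 2. [r3c6∈{2}] only 2 remains possible at r3c6. So r3c6=2.
Step 3. [r1c9∈{1,2,3,9}] across row 1, 1 lands solely at r1c9 ⇒ r1c9=1.
Step 4. [r7c5∈{1,5,7}] 1 has one home in box 8: r7c5 ⇒ r7c5=1.
Step 5. [r4c1∈{4}] r4c1's peers cover all but 4, so r4c1=4.
Step 6. [r3c8∈{3}] r3c8 has the single candidate 3. So r3c8=3.
Step 7. [r6c5∈{2}] only 2 remains possible at r6c5 ⇒ r6c5=2.
Step 8. [r4c5∈{7}] r4c5 is down to just 7, so r4c5=7.
Step 9. [r4c2∈{2}] r4c2 is down to just 2, so r4c2=2.
Step 10. [r9c9∈{6}] nothing but 6 survives at r9c9, so r9c9=6.
Step 11. [r9c8∈{7}] nothing but 7 survives at r9c8, so r9c8=7.
Step 12. [r4c9∈{9}] r4c9's peers cover all but 9. So r4c9=9.
Step 13. [r5c3∈{3,7}] in row 5, 7 fits only at r5c3, so r5c3=7.
Step 14. [r7c3∈{3}] nothing but 3 survives at r7c3 ⇒ r7c3=3.
Step 15. [r5c9∈{2}] r5c9 has the single candidate 2, so r5c9=2.
Step 16. [r7c8∈{9}] nothing but 9 survives at r7c8. So r7c8=9.
Step 17. [r4c4∈{1,6}] across row 4, 1 lands solely at r4c4. So r4c4=1.
Step 18. [r1c2∈{3}] r1c2's peers cover all but 3 ⇒ r1c2=3.
Step 19. [r3c1∈{8}] r3c1's peers cover all but 8, so r3c1=8.
Step 20. [r8c6∈{7}] r8c6 has the single candidate 7, so r8c6=7.
Step 21. [r8c9∈{3}] r8c9 is down to just 3 ⇒ r8c9=3.
Step 22. [r6c4∈{9}] r6c4 is down to just 9 ⇒ r6c4=9.
Step 23. [r1c7∈{9}] r1c7 is down to just 9. So r1c7=9.
Step 24. [r2c6∈{1}] r2c6 is down to just 1. So r2c6=1.
Step 25. [r2c9∈{4}] nothing but 4 survives at r2c9, so r2c9=4.
Step 26. [r9c2∈{1}] nothing but 1 survives at r9c2. So r9c2=1.
Step 27. [r4c8∈{6}] r4c8 is down to just 6 ⇒ r4c8=6.
Step 28. [r8c5∈{5}] nothing but 5 survives at r8c5, so r8c5=5.
Step 29. [r5c5∈{4}] only 4 remains possible at r5c5, so r5c5=4.
Step 30. [r7c2∈{7}] r7c2 is down to just 7 ⇒ r7c2=7.
Step 31. [r5c1∈{3}] r5c1's peers cover all but 3 ⇒ r5c1=3.
Step 32. [r7c9∈{8}] r7c9 has the single candidate 8. So r7c9=8.
Step 33. [r3c2∈{4}] only 4 remains possible at r3c2, so r3c2=4.
Step 34. [r1c3∈{2}] r1c3 has the single candidate 2, so r1c3=2.
Step 35. [r5c4∈{6}] only 6 remains possible at r5c4 ⇒ r5c4=6.
Step 36. [r6c2∈{5}] only 5 remains possible at r6c2 ⇒ r6c2=5.
Step 37. [r5c6∈{8}] r5c6 is down to just 8 ⇒ r5c6=8.
Step 38. [r2c8∈{2}] r2c8 is down to just 2, so r2c8=2.
Step 39. [r7c7∈{5}] nothing but 5 survives at r7c7 ⇒ r7c7=5.
Step 40. [r2c7∈{7}] only 7 remains possible at r2c7, so r2c7=7.

Answer: 7 3 2 5 6 4 9 8 1 / 9 6 5 3 8 1 7 2 4 / 8 4 1 7 9 2 6 3 5 / 4 2 8 1 7 5 3 6 9 / 3 9 7 6 4 8 1 5 2 / 1 5 6 9 2 3 8 4 7 / 2 7 3 4 1 6 5 9 8 / 6 8 9 2 5 7 4 1 3 / 5 1 4 8 3 9 2 7 6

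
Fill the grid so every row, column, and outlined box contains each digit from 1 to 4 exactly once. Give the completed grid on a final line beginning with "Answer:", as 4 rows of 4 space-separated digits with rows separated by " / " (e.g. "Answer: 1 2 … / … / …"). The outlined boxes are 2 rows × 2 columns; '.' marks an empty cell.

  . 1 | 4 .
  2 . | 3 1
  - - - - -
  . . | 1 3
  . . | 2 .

Step 1. [r3c1∈{4}] r3c1 has the single candidate 4 ⇒ r3c1=4.
Step 2. [r4c1∈{1,3}] 1 has one home in row 4: r4c1 ⇒ r4c1=1.
Step 3. [r2c2∈{4}] only 4 remains possible at r2c2, so r2c2=4.
Step 4. [r1c4∈{2}] nothing but 2 survives at r1c4. So r1c4=2.
Step 5. [r3c2∈{2}] r3c2's peers cover all but 2. So r3c2=2.
Step 6. [r1c1∈{3}] only 3 remains possible at r1c1. So r1c1=3.
Step 7. [r4c2∈{3}] only 3 remains possible at r4c2 ⇒ r4c2=3.
Step 8. [r4c4∈{4}] r4c4 has the single candidate 4. So r4c4=4.

Answer: 3 1 4 2 / 2 4 3 1 / 4 2 1 3 / 1 3 2 4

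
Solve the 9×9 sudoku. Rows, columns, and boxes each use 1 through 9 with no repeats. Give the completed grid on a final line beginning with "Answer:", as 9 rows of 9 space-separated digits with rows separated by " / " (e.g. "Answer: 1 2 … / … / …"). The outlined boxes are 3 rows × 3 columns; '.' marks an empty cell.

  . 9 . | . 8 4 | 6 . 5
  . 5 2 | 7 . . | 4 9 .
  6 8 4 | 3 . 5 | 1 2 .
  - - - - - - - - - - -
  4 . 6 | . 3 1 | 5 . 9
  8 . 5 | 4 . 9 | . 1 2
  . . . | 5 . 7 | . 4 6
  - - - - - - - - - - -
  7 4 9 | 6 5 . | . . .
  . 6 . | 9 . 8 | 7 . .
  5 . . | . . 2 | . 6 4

Step 1. [r9c4∈{1}] r9c4 is down to just 1. So r9c4=1.
Step 2. [r9c2∈{3}] r9c2's peers cover all but 3. So r9c2=3.
Step 3. [r6c7∈{3,8}] r6c7 is the only open cell in row 6 admitting 8, so r6c7=8.
Step 4. [r8c3∈{1}] r8c3 has the single candidate 1 ⇒ r8c3=1.
Step 5. [r8c9∈{3}] r8c9 is down to just 3, so r8c9=3.
Step 6. [r2c1∈{1,3}] across row 2, 3 lands solely at r2c1. So r2c1=3.
Step 7. [r6c5∈{2}] r6c5's peers cover all but 2. So r6c5=2.
Step 8. [r4c8∈{7}] only 7 remains possible at r4c8. So r4c8=7.
Step 9. [r7c8∈{8}] r7c8 has the single candidate 8, so r7c8=8.
Step 10. [r5c5∈{6}] r5c5's peers cover all but 6. So r5c5=6.
Step 11. [r6c2∈{1}] r6c2's peers cover all but 1 ⇒ r6c2=1.
Step 12. [r1c1∈{1}] nothing but 1 survives at r1c1 ⇒ r1c1=1.
Step 13. [r1c4∈{2}] r1c4's peers cover all but 2. So r1c4=2.
Step 14. [r1c8∈{3}] nothing but 3 survives at r1c8 ⇒ r1c8=3.
Step 15. [r8c1∈{2}] only 2 remains possible at r8c1, so r8c1=2.
Step 16. [r9c3∈{8}] only 8 remains possible at r9c3, so r9c3=8.
Step 17. [r7c9∈{1}] nothing but 1 survives at r7c9. So r7c9=1.
Step 18. [r5c2∈{7}] r5c2's peers cover all but 7, so r5c2=7.
Step 19. [r6c1∈{9}] r6c1 is down to just 9, so r6c1=9.
Step 20. [r8c8∈{5}] r8c8's peers cover all but 5, so r8c8=5.
Step 21. [r9c5∈{7}] r9c5 has the single candidate 7. So r9c5=7.
Step 22. [r9c7∈{9}] nothing but 9 survives at r9c7, so r9c7=9.
Step 23. [r5c7∈{3}] r5c7's peers cover all but 3 ⇒ r5c7=3.
Step 24. [r7c7∈{2}] only 2 remains possible at r7c7. So r7c7=2.
Step 25. [r2c9∈{8}] only 8 remains possible at r2c9, so r2c9=8.
Step 26. [r6c3∈{3}] r6c3's peers cover all but 3 ⇒ r6c3=3.
Step 27. [r3c9∈{7}] r3c9's peers cover all but 7, so r3c9=7.
Step 28. [r4c2∈{2}] r4c2's peers cover all but 2, so r4c2=2.
Step 29. [r2c6∈{6}] nothing but 6 survives at r2c6. So r2c6=6.
Step 30. [r2c5∈{1}] r2c5 has the single candidate 1. So r2c5=1.
Step 31. [r4c4∈{8}] nothing but 8 survives at r4c4, so r4c4=8.
Step 32. [r3c5∈{9}] r3c5 has the single candidate 9, so r3c5=9.
Step 33. [r1c3∈{7}] r1c3 is down to just 7, so r1c3=7.
Step 34. [r8c5∈{4}] only 4 remains possible at r8c5, so r8c5=4.
Step 35. [r7c6∈{3}] only 3 remains possible at r7c6, so r7c6=3.

Answer: 1 9 7 2 8 4 6 3 5 / 3 5 2 7 1 6 4 9 8 / 6 8 4 3 9 5 1 2 7 / 4 2 6 8 3 1 5 7 9 / 8 7 5 4 6 9 3 1 2 / 9 1 3 5 2 7 8 4 6 / 7 4 9 6 5 3 2 8 1 / 2 6 1 9 4 8 7 5 3 / 5 3 8 1 7 2 9 6 4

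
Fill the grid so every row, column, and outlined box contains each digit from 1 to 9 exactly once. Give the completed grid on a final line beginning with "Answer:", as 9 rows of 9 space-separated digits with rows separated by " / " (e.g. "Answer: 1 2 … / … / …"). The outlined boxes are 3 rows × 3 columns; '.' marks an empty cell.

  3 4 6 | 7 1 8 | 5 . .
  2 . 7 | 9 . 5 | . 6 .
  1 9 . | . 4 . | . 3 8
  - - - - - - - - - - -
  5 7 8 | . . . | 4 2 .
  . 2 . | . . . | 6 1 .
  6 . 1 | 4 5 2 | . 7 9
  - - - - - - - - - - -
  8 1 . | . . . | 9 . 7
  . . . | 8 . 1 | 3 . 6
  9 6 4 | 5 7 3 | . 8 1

Step 1. [r5c4∈{3}] r5c4's peers cover all but 3. So r5c4=3.
Step 2. [r8c5∈{2,9}] across row 8, 9 lands solely at r8c5. So r8c5=9.
Step 3. [r7c5∈{2,6}] in col 5, 2 fits only at r7c5 ⇒ r7c5=2.
Step 4. [r8c2∈{5}] nothing but 5 survives at r8c2 ⇒ r8c2=5.
Step 5. [r3c6∈{6}] r3c6's peers cover all but 6, so r3c6=6.
Step 6. [r4c4∈{1,6}] in row 4, 1 fits only at r4c4, so r4c4=1.
Step 7. [r1c9∈{2}] r1c9 has the single candidate 2 ⇒ r1c9=2.
Step 8. [r5c3∈{9}] r5c3 has the single candidate 9 ⇒ r5c3=9.
Step 9. [r7c6∈{4}] r7c6's peers cover all but 4. So r7c6=4.
Step 10. [r8c1∈{7}] r8c1's peers cover all but 7. So r8c1=7.
Step 11. [r8c3∈{2}] r8c3's peers cover all but 2. So r8c3=2.
Step 12. [r2c2∈{8}] r2c2 has the single candidate 8, so r2c2=8.
Step 13. [r4c9∈{3}] r4c9 is down to just 3, so r4c9=3.
Step 14. [r8c8∈{4}] nothing but 4 survives at r8c8 ⇒ r8c8=4.
Step 15. [r5c5∈{8}] r5c5 is down to just 8. So r5c5=8.
Step 16. [r2c9∈{4}] r2c9 has the single candidate 4. So r2c9=4.
Step 17. [r7c3∈{3}] r7c3's peers cover all but 3 ⇒ r7c3=3.
Step 18. [r3c3∈{5}] r3c3 is down to just 5, so r3c3=5.
Step 19. [r6c7∈{8}] r6c7's peers cover all but 8, so r6c7=8.
Step 20. [r7c8∈{5}] only 5 remains possible at r7c8. So r7c8=5.
Step 21. [r7c4∈{6}] r7c4's peers cover all but 6 ⇒ r7c4=6.
Step 22. [r5c6∈{7}] r5c6 has the single candidate 7. So r5c6=7.
Step 23. [r3c4∈{2}] r3c4 is down to just 2, so r3c4=2.
Step 24. [r4c5∈{6}] only 6 remains possible at r4c5 ⇒ r4c5=6.
Step 25. [r9c7∈{2}] r9c7 has the single candidate 2. So r9c7=2.
Step 26. [r4c6∈{9}] r4c6's peers cover all but 9, so r4c6=9.
Step 27. [r3c7∈{7}] r3c7 is down to just 7. So r3c7=7.
Step 28. [r1c8∈{9}] only 9 remains possible at r1c8 ⇒ r1c8=9.
Step 29. [r5c1∈{4}] nothing but 4 survives at r5c1 ⇒ r5c1=4.
Step 30. [r2c7∈{1}] r2c7 is down to just 1, so r2c7=1.
Step 31. [r2c5∈{3}] only 3 remains possible at r2c5 ⇒ r2c5=3.
Step 32. [r5c9∈{5}] only 5 remains possible at r5c9. So r5c9=5.
Step 33. [r6c2∈{3}] r6c2 has the single candidate 3, so r6c2=3.

Answer: 3 4 6 7 1 8 5 9 2 / 2 8 7 9 3 5 1 6 4 / 1 9 5 2 4 6 7 3 8 / 5 7 8 1 6 9 4 2 3 / 4 2 9 3 8 7 6 1 5 / 6 3 1 4 5 2 8 7 9 / 8 1 3 6 2 4 9 5 7 / 7 5 2 8 9 1 3 4 6 / 9 6 4 5 7 3 2 8 1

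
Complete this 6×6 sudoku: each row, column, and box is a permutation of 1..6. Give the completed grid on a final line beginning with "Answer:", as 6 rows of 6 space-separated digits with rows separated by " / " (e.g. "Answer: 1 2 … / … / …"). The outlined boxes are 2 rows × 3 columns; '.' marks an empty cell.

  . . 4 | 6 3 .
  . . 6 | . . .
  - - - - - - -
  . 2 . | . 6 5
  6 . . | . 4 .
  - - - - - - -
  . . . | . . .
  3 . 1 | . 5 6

Step 1. [r6c4∈{2,4}] row 6 places 2 nowhere but r6c4 ⇒ r6c4=2.
Step 2. [r4c6∈{1,2,3}] 2 has one home in row 4: r4c6 ⇒ r4c6=2.
Step 3. [r1c6∈{1}] r1c6's peers cover all but 1 ⇒ r1c6=1.
Step 4. [r1c2∈{5}] r1c2's peers cover all but 5 ⇒ r1c2=5.
Step 5. [r3c3∈{3}] nothing but 3 survives at r3c3 ⇒ r3c3=3.
Step 6. [r3c4∈{1}] r3c4 has the single candidate 1, so r3c4=1.
Step 7. [r5c1∈{2,4,5}] 5 has one home in col 1: r5c1. So r5c1=5.
Step 8. [r2c6∈{4}] r2c6 is down to just 4, so r2c6=4.
Step 9. [r5c4∈{3,4}] 4 has one home in col 4: r5c4, so r5c4=4.
Step 10. [r2c1∈{1,2}] across col 1, 1 lands solely at r2c1 ⇒ r2c1=1.
Step 11. [r2c4∈{5}] r2c4's peers cover all but 5, so r2c4=5.
Step 12. [r5c6∈{3}] r5c6 is down to just 3, so r5c6=3.
Step 13. [r5c3∈{2}] nothing but 2 survives at r5c3. So r5c3=2.
Step 14. [r2c2∈{3}] r2c2's peers cover all but 3, so r2c2=3.
Step 15. [r3c1∈{4}] r3c1 has the single candidate 4, so r3c1=4.
Step 16. [r6c2∈{4}] r6c2 has the single candidate 4. So r6c2=4.
Step 17. [r5c5∈{1}] r5c5 is down to just 1, so r5c5=1.
Step 18. [r2c5∈{2}] r2c5's peers cover all but 2. So r2c5=2.
Step 19. [r1c1∈{2}] r1c1 is down to just 2 ⇒ r1c1=2.
Step 20. [r5c2∈{6}] only 6 remains possible at r5c2. So r5c2=6.
Step 21. [r4c4∈{3}] r4c4's peers cover all but 3 ⇒ r4c4=3.
Step 22. [r4c3∈{5}] nothing but 5 survives at r4c3, so r4c3=5.
Step 23. [r4c2∈{1}] nothing but 1 survives at r4c2, so r4c2=1.

Answer: 2 5 4 6 3 1 / 1 3 6 5 2 4 / 4 2 3 1 6 5 / 6 1 5 3 4 2 / 5 6 2 4 1 3 / 3 4 1 2 5 6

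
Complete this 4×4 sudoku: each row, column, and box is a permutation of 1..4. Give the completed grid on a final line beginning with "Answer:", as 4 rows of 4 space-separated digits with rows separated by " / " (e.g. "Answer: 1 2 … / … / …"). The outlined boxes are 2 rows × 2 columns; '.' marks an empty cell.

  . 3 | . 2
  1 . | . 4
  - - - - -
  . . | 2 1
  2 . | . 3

Step 1. [r3c2∈{4}] r3c2's peers cover all but 4, so r3c2=4.
Step 2. [r4c2∈{1}] only 1 remains possible at r4c2 ⇒ r4c2=1.
Step 3. [r2c3∈{3}] nothing but 3 survives at r2c3, so r2c3=3.
Step 4. [r3c1∈{3}] r3c1 is down to just 3, so r3c1=3.
Step 5. [r4c3∈{4}] nothing but 4 survives at r4c3, so r4c3=4.
Step 6. [r1c3∈{1}] only 1 remains possible at r1c3. So r1c3=1.
Step 7. [r1c1∈{4}] r1c1 is down to just 4, so r1c1=4.
Step 8. [r2c2∈{2}] r2c2 is down to just 2 ⇒ r2c2=2.

Answer: 4 3 1 2 / 1 2 3 4 / 3 4 2 1 / 2 1 4 3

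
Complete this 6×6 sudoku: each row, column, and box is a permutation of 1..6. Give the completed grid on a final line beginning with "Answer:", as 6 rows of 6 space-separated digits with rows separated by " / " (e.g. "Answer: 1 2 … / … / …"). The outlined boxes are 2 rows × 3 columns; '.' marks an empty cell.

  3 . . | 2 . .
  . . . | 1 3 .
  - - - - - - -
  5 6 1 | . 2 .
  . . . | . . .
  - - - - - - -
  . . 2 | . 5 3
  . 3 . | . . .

Step 1. [r3c6∈{4}] r3c6 has the single candidate 4. So r3c6=4.
Step 2. [r1c5∈{4,6}] r1c5 is the only open cell in box 2 admitting 4. So r1c5=4.
Step 3. [r6c3∈{4,5,6}] in row 6, 5 fits only at r6c3, so r6c3=5.
Step 4. [r1c3∈{6}] r1c3 has the single candidate 6 ⇒ r1c3=6.
Step 5. [r2c3∈{4}] nothing but 4 survives at r2c3 ⇒ r2c3=4.
Step 6. [r4c4∈{3,5,6}] across col 4, 5 lands solely at r4c4 ⇒ r4c4=5.
Step 7. [r2c6∈{5,6}] in row 2, 6 fits only at r2c6 ⇒ r2c6=6.
Step 8. [r2c2∈{2,5}] across row 2, 5 lands solely at r2c2, so r2c2=5.
Step 9. [r4c2∈{2,4}] across col 2, 2 lands solely at r4c2, so r4c2=2.
Step 10. [r5c2∈{1,4}] r5c2 is the only open cell in col 2 admitting 4, so r5c2=4.
Step 11. [r5c4∈{6}] nothing but 6 survives at r5c4. So r5c4=6.
Step 12. [r6c5∈{1}] r6c5's peers cover all but 1 ⇒ r6c5=1.
Step 13. [r4c5∈{6}] r4c5's peers cover all but 6 ⇒ r4c5=6.
Step 14. [r4c6∈{1}] only 1 remains possible at r4c6, so r4c6=1.
Step 15. [r4c3∈{3}] r4c3 has the single candidate 3, so r4c3=3.
Step 16. [r6c1∈{6}] r6c1 is down to just 6, so r6c1=6.
Step 17. [r6c4∈{4}] nothing but 4 survives at r6c4 ⇒ r6c4=4.
Step 18. [r1c6∈{5}] r1c6 is down to just 5 ⇒ r1c6=5.
Step 19. [r6c6∈{2}] r6c6 has the single candidate 2. So r6c6=2.
Step 20. [r3c4∈{3}] nothing but 3 survives at r3c4, so r3c4=3.
Step 21. [r2c1∈{2}] r2c1 is down to just 2. So r2c1=2.
Step 22. [r1c2∈{1}] nothing but 1 survives at r1c2, so r1c2=1.
Step 23. [r4c1∈{4}] r4c1's peers cover all but 4, so r4c1=4.
Step 24. [r5c1∈{1}] r5c1's peers cover all but 1, so r5c1=1.

Answer: 3 1 6 2 4 5 / 2 5 4 1 3 6 / 5 6 1 3 2 4 / 4 2 3 5 6 1 / 1 4 2 6 5 3 / 6 3 5 4 1 2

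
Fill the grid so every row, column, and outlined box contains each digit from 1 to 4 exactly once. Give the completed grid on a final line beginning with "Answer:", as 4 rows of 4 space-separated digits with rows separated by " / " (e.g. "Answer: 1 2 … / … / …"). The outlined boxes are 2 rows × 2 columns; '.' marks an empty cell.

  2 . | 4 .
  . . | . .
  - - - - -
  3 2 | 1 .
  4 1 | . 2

Step 1. [r1c2∈{3}] r1c2 has the single candidate 3, so r1c2=3.
Step 2. [r2c4∈{1,3}] col 4 places 3 nowhere but r2c4 ⇒ r2c4=3.
Step 3. [r2c3∈{2}] r2c3 is down to just 2, so r2c3=2.
Step 4. [r4c3∈{3}] r4c3 has the single candidate 3. So r4c3=3.
Step 5. [r2c2∈{4}] r2c2's peers cover all but 4 ⇒ r2c2=4.
Step 6. [r2c1∈{1}] r2c1 is down to just 1 ⇒ r2c1=1.
Step 7. [r3c4∈{4}] only 4 remains possible at r3c4. So r3c4=4.
Step 8. [r1c4∈{1}] r1c4 is down to just 1. So r1c4=1.

Answer: 2 3 4 1 / 1 4 2 3 / 3 2 1 4 / 4 1 3 2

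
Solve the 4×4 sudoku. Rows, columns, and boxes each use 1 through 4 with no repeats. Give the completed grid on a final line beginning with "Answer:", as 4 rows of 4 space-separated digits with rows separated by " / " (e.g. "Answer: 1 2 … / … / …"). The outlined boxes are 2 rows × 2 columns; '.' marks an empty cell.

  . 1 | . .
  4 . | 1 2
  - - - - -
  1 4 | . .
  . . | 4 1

Step 1. [r1c3∈{3}] r1c3's peers cover all but 3 ⇒ r1c3=3.
Step 2. [r4c1∈{2,3}] 3 has one home in col 1: r4c1. So r4c1=3.
Step 3. [r3c3∈{2}] r3c3 is down to just 2. So r3c3=2.
Step 4. [r3c4∈{3}] r3c4 is down to just 3, so r3c4=3.
Step 5. [r1c1∈{2}] r1c1 is down to just 2 ⇒ r1c1=2.
Step 6. [r1c4∈{4}] nothing but 4 survives at r1c4. So r1c4=4.
Step 7. [r2c2∈{3}] r2c2 is down to just 3, so r2c2=3.
Step 8. [r4c2∈{2}] nothing but 2 survives at r4c2 ⇒ r4c2=2.

Answer: 2 1 3 4 / 4 3 1 2 / 1 4 2 3 / 3 2 4 1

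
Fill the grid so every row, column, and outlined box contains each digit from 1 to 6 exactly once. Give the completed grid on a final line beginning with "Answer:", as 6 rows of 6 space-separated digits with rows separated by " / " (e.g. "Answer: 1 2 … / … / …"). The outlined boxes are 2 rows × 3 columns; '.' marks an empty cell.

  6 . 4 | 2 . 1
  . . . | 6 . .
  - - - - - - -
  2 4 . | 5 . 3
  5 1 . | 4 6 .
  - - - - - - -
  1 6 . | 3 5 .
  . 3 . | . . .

Step 1. [r6c5∈{1,2,4}] 2 has one home in col 5: r6c5 ⇒ r6c5=2.
Step 2. [r2c6∈{4,5}] r2c6 is the only open cell in col 6 admitting 5 ⇒ r2c6=5.
Step 3. [r2c3∈{1,2,3}] 1 has one home in row 2: r2c3 ⇒ r2c3=1.
Step 4. [r5c6∈{4}] nothing but 4 survives at r5c6. So r5c6=4.
Step 5. [r2c1∈{3}] nothing but 3 survives at r2c1 ⇒ r2c1=3.
Step 6. [r1c5∈{3}] only 3 remains possible at r1c5, so r1c5=3.
Step 7. [r1c2∈{5}] r1c2's peers cover all but 5, so r1c2=5.
Step 8. [r3c3∈{6}] r3c3's peers cover all but 6. So r3c3=6.
Step 9. [r4c6∈{2}] r4c6 has the single candidate 2, so r4c6=2.
Step 10. [r2c2∈{2}] only 2 remains possible at r2c2, so r2c2=2.
Step 11. [r2c5∈{4}] only 4 remains possible at r2c5 ⇒ r2c5=4.
Step 12. [r5c3∈{2}] nothing but 2 survives at r5c3. So r5c3=2.
Step 13. [r3c5∈{1}] only 1 remains possible at r3c5. So r3c5=1.
Step 14. [r4c3∈{3}] only 3 remains possible at r4c3. So r4c3=3.
Step 15. [r6c1∈{4}] r6c1 has the single candidate 4. So r6c1=4.
Step 16. [r6c4∈{1}] r6c4 has the single candidate 1, so r6c4=1.
Step 17. [r6c6∈{6}] r6c6's peers cover all but 6 ⇒ r6c6=6.
Step 18. [r6c3∈{5}] r6c3's peers cover all but 5. So r6c3=5.

Answer: 6 5 4 2 3 1 / 3 2 1 6 4 5 / 2 4 6 5 1 3 / 5 1 3 4 6 2 / 1 6 2 3 5 4 / 4 3 5 1 2 6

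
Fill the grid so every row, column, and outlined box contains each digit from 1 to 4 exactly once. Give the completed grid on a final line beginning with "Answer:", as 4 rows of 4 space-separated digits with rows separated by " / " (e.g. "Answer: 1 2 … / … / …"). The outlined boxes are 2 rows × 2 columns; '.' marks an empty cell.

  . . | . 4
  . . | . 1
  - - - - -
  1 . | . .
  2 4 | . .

Step 1. [r1c1∈{3}] r1c1's peers cover all but 3, so r1c1=3.
Step 2. [r1c3∈{2}] r1c3 has the single candidate 2. So r1c3=2.
Step 3. [r4c4∈{3}] r4c4's peers cover all but 3. So r4c4=3.
Step 4. [r1c2∈{1}] only 1 remains possible at r1c2. So r1c2=1.
Step 5. [r2c1∈{4}] r2c1 is down to just 4. So r2c1=4.
Step 6. [r3c4∈{2}] r3c4's peers cover all but 2 ⇒ r3c4=2.
Step 7. [r3c3∈{4}] r3c3 is down to just 4. So r3c3=4.
Step 8. [r2c3∈{3}] only 3 remains possible at r2c3. So r2c3=3.
Step 9. [r4c3∈{1}] nothing but 1 survives at r4c3, so r4c3=1.
Step 10. [r2c2∈{2}] nothing but 2 survives at r2c2. So r2c2=2.
Step 11. [r3c2∈{3}] nothing but 3 survives at r3c2. So r3c2=3.

Answer: 3 1 2 4 / 4 2 3 1 / 1 3 4 2 / 2 4 1 3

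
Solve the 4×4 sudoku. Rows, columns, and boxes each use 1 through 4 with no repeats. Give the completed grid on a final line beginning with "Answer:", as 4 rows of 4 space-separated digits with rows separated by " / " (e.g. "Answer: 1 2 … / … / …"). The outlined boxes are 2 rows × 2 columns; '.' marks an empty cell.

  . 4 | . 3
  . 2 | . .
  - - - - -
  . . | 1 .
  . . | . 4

Step 1. [r2c1∈{1,3}] in row 2, 3 fits only at r2c1, so r2c1=3.
Step 2. [r4c2∈{1,3}] col 2 places 1 nowhere but r4c2, so r4c2=1.
Step 3. [r4c1∈{2}] nothing but 2 survives at r4c1. So r4c1=2.
Step 4. [r2c3∈{4}] only 4 remains possible at r2c3, so r2c3=4.
Step 5. [r3c4∈{2}] nothing but 2 survives at r3c4. So r3c4=2.
Step 6. [r3c1∈{4}] nothing but 4 survives at r3c1, so r3c1=4.
Step 7. [r2c4∈{1}] r2c4 has the single candidate 1 ⇒ r2c4=1.
Step 8. [r3c2∈{3}] r3c2 has the single candidate 3. So r3c2=3.
Step 9. [r1c3∈{2}] r1c3's peers cover all but 2, so r1c3=2.
Step 10. [r1c1∈{1}] r1c1 is down to just 1, so r1c1=1.
Step 11. [r4c3∈{3}] r4c3's peers cover all but 3, so r4c3=3.

Answer: 1 4 2 3 / 3 2 4 1 / 4 3 1 2 / 2 1 3 4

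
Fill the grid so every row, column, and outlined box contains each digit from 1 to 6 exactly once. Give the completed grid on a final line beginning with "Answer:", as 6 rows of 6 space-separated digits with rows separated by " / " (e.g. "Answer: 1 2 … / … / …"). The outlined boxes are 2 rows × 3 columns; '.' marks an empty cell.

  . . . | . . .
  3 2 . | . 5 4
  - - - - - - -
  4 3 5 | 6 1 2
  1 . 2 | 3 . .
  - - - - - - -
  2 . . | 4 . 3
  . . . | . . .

Step 1. [r2c3∈{1,6}] 6 has one home in row 2: r2c3, so r2c3=6.
Step 2. [r6c1∈{5,6}] r6c1 is the only open cell in col 1 admitting 6 ⇒ r6c1=6.
Step 3. [r6c4∈{1,2,5}] 5 has one home in col 4: r6c4. So r6c4=5.
Step 4. [r5c3∈{1}] r5c3 is down to just 1, so r5c3=1.
Step 5. [r1c2∈{1,4,5}] 1 has one home in col 2: r1c2. So r1c2=1.
Step 6. [r1c5∈{2,3,6}] across row 1, 3 lands solely at r1c5 ⇒ r1c5=3.
Step 7. [r6c2∈{4}] only 4 remains possible at r6c2, so r6c2=4.
Step 8. [r6c3∈{3}] r6c3's peers cover all but 3, so r6c3=3.
Step 9. [r4c6∈{5}] r4c6's peers cover all but 5 ⇒ r4c6=5.
Step 10. [r5c5∈{6}] r5c5's peers cover all but 6 ⇒ r5c5=6.
Step 11. [r6c6∈{1}] r6c6 has the single candidate 1. So r6c6=1.
Step 12. [r6c5∈{2}] r6c5 has the single candidate 2, so r6c5=2.
Step 13. [r5c2∈{5}] r5c2 is down to just 5. So r5c2=5.
Step 14. [r1c6∈{6}] r1c6 has the single candidate 6. So r1c6=6.
Step 15. [r1c4∈{2}] only 2 remains possible at r1c4. So r1c4=2.
Step 16. [r4c5∈{4}] r4c5 is down to just 4 ⇒ r4c5=4.
Step 17. [r1c1∈{5}] nothing but 5 survives at r1c1, so r1c1=5.
Step 18. [r4c2∈{6}] nothing but 6 survives at r4c2. So r4c2=6.
Step 19. [r1c3∈{4}] r1c3 is down to just 4, so r1c3=4.
Step 20. [r2c4∈{1}] r2c4's peers cover all but 1, so r2c4=1.

Answer: 5 1 4 2 3 6 / 3 2 6 1 5 4 / 4 3 5 6 1 2 / 1 6 2 3 4 5 / 2 5 1 4 6 3 / 6 4 3 5 2 1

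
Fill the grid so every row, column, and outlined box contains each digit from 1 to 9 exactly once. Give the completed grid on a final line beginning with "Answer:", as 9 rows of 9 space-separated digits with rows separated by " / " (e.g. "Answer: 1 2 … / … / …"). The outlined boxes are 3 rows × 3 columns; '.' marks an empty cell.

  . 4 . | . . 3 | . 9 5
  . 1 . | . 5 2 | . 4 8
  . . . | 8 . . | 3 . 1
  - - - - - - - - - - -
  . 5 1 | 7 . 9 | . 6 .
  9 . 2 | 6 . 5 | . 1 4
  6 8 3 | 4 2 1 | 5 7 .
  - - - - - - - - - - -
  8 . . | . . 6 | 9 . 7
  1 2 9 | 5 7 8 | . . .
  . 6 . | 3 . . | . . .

Step 1. [r9c6∈{4}] r9c6 has the single candidate 4. So r9c6=4.
Step 2. [r3c8∈{2}] r3c8 is down to just 2. So r3c8=2.
Step 3. [r9c7∈{1,2,8}] 1 has one home in col 7: r9c7. So r9c7=1.
Step 4. [r3c6∈{7}] only 7 remains possible at r3c6. So r3c6=7.
Step 5. [r4c9∈{2,3}] r4c9 is the only open cell in box 6 admitting 3, so r4c9=3.
Step 6. [r1c3∈{6,7,8}] r1c3 is the only open cell in row 1 admitting 8, so r1c3=8.
Step 7. [r7c5∈{1}] nothing but 1 survives at r7c5, so r7c5=1.
Step 8. [r4c5∈{8}] only 8 remains possible at r4c5 ⇒ r4c5=8.
Step 9. [r1c5∈{6}] nothing but 6 survives at r1c5, so r1c5=6.
Step 10. [r2c7∈{6,7}] 6 has one home in box 3: r2c7. So r2c7=6.
Step 11. [r2c3∈{7}] only 7 remains possible at r2c3 ⇒ r2c3=7.
Step 12. [r9c3∈{5}] nothing but 5 survives at r9c3. So r9c3=5.
Step 13. [r7c8∈{3,5}] across row 7, 5 lands solely at r7c8. So r7c8=5.
Step 14. [r2c4∈{9}] only 9 remains possible at r2c4 ⇒ r2c4=9.
Step 15. [r3c5∈{4}] r3c5 has the single candidate 4. So r3c5=4.
Step 16. [r1c1∈{2}] nothing but 2 survives at r1c1. So r1c1=2.
Step 17. [r9c9∈{2}] r9c9 is down to just 2 ⇒ r9c9=2.
Step 18. [r1c4∈{1}] only 1 remains possible at r1c4. So r1c4=1.
Step 19. [r8c7∈{4}] r8c7 is down to just 4, so r8c7=4.
Step 20. [r6c9∈{9}] r6c9 is down to just 9 ⇒ r6c9=9.
Step 21. [r1c7∈{7}] r1c7 has the single candidate 7 ⇒ r1c7=7.
Step 22. [r3c2∈{9}] only 9 remains possible at r3c2 ⇒ r3c2=9.
Step 23. [r8c9∈{6}] nothing but 6 survives at r8c9. So r8c9=6.
Step 24. [r7c3∈{4}] nothing but 4 survives at r7c3 ⇒ r7c3=4.
Step 25. [r2c1∈{3}] r2c1 is down to just 3, so r2c1=3.
Step 26. [r8c8∈{3}] only 3 remains possible at r8c8, so r8c8=3.
Step 27. [r5c2∈{7}] r5c2's peers cover all but 7 ⇒ r5c2=7.
Step 28. [r4c7∈{2}] only 2 remains possible at r4c7. So r4c7=2.
Step 29. [r5c5∈{3}] r5c5 is down to just 3. So r5c5=3.
Step 30. [r4c1∈{4}] r4c1 has the single candidate 4, so r4c1=4.
Step 31. [r9c1∈{7}] only 7 remains possible at r9c1 ⇒ r9c1=7.
Step 32. [r9c5∈{9}] r9c5 is down to just 9. So r9c5=9.
Step 33. [r7c4∈{2}] nothing but 2 survives at r7c4 ⇒ r7c4=2.
Step 34. [r3c3∈{6}] r3c3 has the single candidate 6, so r3c3=6.
Step 35. [r5c7∈{8}] r5c7 has the single candidate 8. So r5c7=8.
Step 36. [r7c2∈{3}] only 3 remains possible at r7c2 ⇒ r7c2=3.
Step 37. [r3c1∈{5}] only 5 remains possible at r3c1 ⇒ r3c1=5.
Step 38. [r9c8∈{8}] r9c8 is down to just 8 ⇒ r9c8=8.

Answer: 2 4 8 1 6 3 7 9 5 / 3 1 7 9 5 2 6 4 8 / 5 9 6 8 4 7 3 2 1 / 4 5 1 7 8 9 2 6 3 / 9 7 2 6 3 5 8 1 4 / 6 8 3 4 2 1 5 7 9 / 8 3 4 2 1 6 9 5 7 / 1 2 9 5 7 8 4 3 6 / 7 6 5 3 9 4 1 8 2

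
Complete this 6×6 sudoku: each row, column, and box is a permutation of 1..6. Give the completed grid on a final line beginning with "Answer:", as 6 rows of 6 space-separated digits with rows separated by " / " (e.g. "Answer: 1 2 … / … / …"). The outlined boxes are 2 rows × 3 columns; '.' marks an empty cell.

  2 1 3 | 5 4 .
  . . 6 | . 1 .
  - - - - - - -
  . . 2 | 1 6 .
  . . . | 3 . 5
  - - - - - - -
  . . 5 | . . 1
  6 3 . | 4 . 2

Step 1. [r4c3∈{1,4}] in col 3, 4 fits only at r4c3 ⇒ r4c3=4.
Step 2. [r5c1∈{4}] only 4 remains possible at r5c1, so r5c1=4.
Step 3. [r3c2∈{5}] nothing but 5 survives at r3c2 ⇒ r3c2=5.
Step 4. [r2c2∈{4}] nothing but 4 survives at r2c2 ⇒ r2c2=4.
Step 5. [r4c5∈{2}] only 2 remains possible at r4c5 ⇒ r4c5=2.
Step 6. [r6c5∈{5}] nothing but 5 survives at r6c5, so r6c5=5.
Step 7. [r4c1∈{1}] r4c1 has the single candidate 1, so r4c1=1.
Step 8. [r5c2∈{2}] r5c2's peers cover all but 2 ⇒ r5c2=2.
Step 9. [r6c3∈{1}] nothing but 1 survives at r6c3 ⇒ r6c3=1.
Step 10. [r5c4∈{6}] r5c4 has the single candidate 6 ⇒ r5c4=6.
Step 11. [r2c6∈{3}] only 3 remains possible at r2c6. So r2c6=3.
Step 12. [r5c5∈{3}] r5c5's peers cover all but 3 ⇒ r5c5=3.
Step 13. [r3c6∈{4}] r3c6's peers cover all but 4 ⇒ r3c6=4.
Step 14. [r2c4∈{2}] r2c4's peers cover all but 2, so r2c4=2.
Step 15. [r3c1∈{3}] only 3 remains possible at r3c1. So r3c1=3.
Step 16. [r4c2∈{6}] only 6 remains possible at r4c2. So r4c2=6.
Step 17. [r2c1∈{5}] r2c1's peers cover all but 5. So r2c1=5.
Step 18. [r1c6∈{6}] r1c6's peers cover all but 6. So r1c6=6.

Answer: 2 1 3 5 4 6 / 5 4 6 2 1 3 / 3 5 2 1 6 4 / 1 6 4 3 2 5 / 4 2 5 6 3 1 / 6 3 1 4 5 2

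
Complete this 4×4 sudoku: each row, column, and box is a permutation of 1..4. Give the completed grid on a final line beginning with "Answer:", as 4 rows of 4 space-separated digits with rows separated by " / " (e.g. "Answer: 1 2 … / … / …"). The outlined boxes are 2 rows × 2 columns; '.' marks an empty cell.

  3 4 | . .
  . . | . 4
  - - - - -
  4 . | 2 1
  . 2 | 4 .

Step 1. [r2c2∈{1}] r2c2's peers cover all but 1 ⇒ r2c2=1.
Step 2. [r1c4∈{2}] only 2 remains possible at r1c4 ⇒ r1c4=2.
Step 3. [r4c4∈{3}] only 3 remains possible at r4c4, so r4c4=3.
Step 4. [r2c3∈{3}] only 3 remains possible at r2c3, so r2c3=3.
Step 5. [r2c1∈{2}] nothing but 2 survives at r2c1 ⇒ r2c1=2.
Step 6. [r1c3∈{1}] nothing but 1 survives at r1c3, so r1c3=1.
Step 7. [r4c1∈{1}] r4c1's peers cover all but 1, so r4c1=1.
Step 8. [r3c2∈{3}] r3c2's peers cover all but 3, so r3c2=3.

Answer: 3 4 1 2 / 2 1 3 4 / 4 3 2 1 / 1 2 4 3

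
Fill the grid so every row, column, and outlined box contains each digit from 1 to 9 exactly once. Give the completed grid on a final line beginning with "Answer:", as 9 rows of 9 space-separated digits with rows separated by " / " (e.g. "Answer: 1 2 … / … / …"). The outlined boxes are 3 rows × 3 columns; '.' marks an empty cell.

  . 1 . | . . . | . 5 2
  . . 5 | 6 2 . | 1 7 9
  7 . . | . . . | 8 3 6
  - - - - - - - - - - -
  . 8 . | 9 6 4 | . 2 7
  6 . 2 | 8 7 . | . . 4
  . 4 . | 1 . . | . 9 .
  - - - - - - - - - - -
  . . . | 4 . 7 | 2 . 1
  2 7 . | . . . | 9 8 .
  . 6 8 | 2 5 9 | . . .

Step 1. [r6c5∈{3}] nothing but 3 survives at r6c5 ⇒ r6c5=3.
Step 2. [r2c2∈{3}] r2c2 has the single candidate 3, so r2c2=3.
Step 3. [r6c1∈{5}] r6c1 has the single candidate 5 ⇒ r6c1=5.
Step 4. [r8c3∈{1,3,4}] 4 has one home in row 8: r8c3. So r8c3=4.
Step 5. [r3c3∈{9}] r3c3 has the single candidate 9. So r3c3=9.
Step 6. [r5c7∈{3,5}] r5c7 is the only open cell in row 5 admitting 3. So r5c7=3.
Step 7. [r2c6∈{8}] only 8 remains possible at r2c6 ⇒ r2c6=8.
Step 8. [r8c4∈{3}] only 3 remains possible at r8c4, so r8c4=3.
Step 9. [r1c7∈{4}] r1c7 has the single candidate 4. So r1c7=4.
Step 10. [r7c3∈{3}] r7c3's peers cover all but 3, so r7c3=3.
Step 11. [r8c5∈{1}] r8c5 has the single candidate 1, so r8c5=1.
Step 12. [r4c3∈{1}] nothing but 1 survives at r4c3, so r4c3=1.
Step 13. [r5c6∈{5}] only 5 remains possible at r5c6 ⇒ r5c6=5.
Step 14. [r7c2∈{5,9}] row 7 places 5 nowhere but r7c2, so r7c2=5.
Step 15. [r6c9∈{8}] r6c9 is down to just 8, so r6c9=8.
Step 16. [r4c7∈{5}] r4c7 is down to just 5 ⇒ r4c7=5.
Step 17. [r6c7∈{6}] only 6 remains possible at r6c7. So r6c7=6.
Step 18. [r3c2∈{2}] r3c2 has the single candidate 2 ⇒ r3c2=2.
Step 19. [r4c1∈{3}] r4c1 is down to just 3. So r4c1=3.
Step 20. [r1c6∈{3}] only 3 remains possible at r1c6, so r1c6=3.
Step 21. [r2c1∈{4}] nothing but 4 survives at r2c1. So r2c1=4.
Step 22. [r1c3∈{6}] r1c3 is down to just 6 ⇒ r1c3=6.
Step 23. [r7c5∈{8}] r7c5 is down to just 8, so r7c5=8.
Step 24. [r3c4∈{5}] nothing but 5 survives at r3c4. So r3c4=5.
Step 25. [r5c8∈{1}] r5c8 is down to just 1. So r5c8=1.
Step 26. [r7c8∈{6}] r7c8 is down to just 6. So r7c8=6.
Step 27. [r9c7∈{7}] r9c7's peers cover all but 7. So r9c7=7.
Step 28. [r5c2∈{9}] r5c2 is down to just 9 ⇒ r5c2=9.
Step 29. [r9c8∈{4}] only 4 remains possible at r9c8, so r9c8=4.
Step 30. [r9c1∈{1}] nothing but 1 survives at r9c1. So r9c1=1.
Step 31. [r6c6∈{2}] r6c6's peers cover all but 2. So r6c6=2.
Step 32. [r1c5∈{9}] r1c5's peers cover all but 9, so r1c5=9.
Step 33. [r8c9∈{5}] r8c9 is down to just 5. So r8c9=5.
Step 34. [r3c5∈{4}] only 4 remains possible at r3c5, so r3c5=4.
Step 35. [r3c6∈{1}] r3c6's peers cover all but 1 ⇒ r3c6=1.
Step 36. [r6c3∈{7}] r6c3 is down to just 7 ⇒ r6c3=7.
Step 37. [r8c6∈{6}] r8c6's peers cover all but 6 ⇒ r8c6=6.
Step 38. [r1c4∈{7}] r1c4's peers cover all but 7. So r1c4=7.
Step 39. [r7c1∈{9}] r7c1's peers cover all but 9, so r7c1=9.
Step 40. [r1c1∈{8}] r1c1 is down to just 8. So r1c1=8.
Step 41. [r9c9∈{3}] only 3 remains possible at r9c9. So r9c9=3.

Answer: 8 1 6 7 9 3 4 5 2 / 4 3 5 6 2 8 1 7 9 / 7 2 9 5 4 1 8 3 6 / 3 8 1 9 6 4 5 2 7 / 6 9 2 8 7 5 3 1 4 / 5 4 7 1 3 2 6 9 8 / 9 5 3 4 8 7 2 6 1 / 2 7 4 3 1 6 9 8 5 / 1 6 8 2 5 9 7 4 3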